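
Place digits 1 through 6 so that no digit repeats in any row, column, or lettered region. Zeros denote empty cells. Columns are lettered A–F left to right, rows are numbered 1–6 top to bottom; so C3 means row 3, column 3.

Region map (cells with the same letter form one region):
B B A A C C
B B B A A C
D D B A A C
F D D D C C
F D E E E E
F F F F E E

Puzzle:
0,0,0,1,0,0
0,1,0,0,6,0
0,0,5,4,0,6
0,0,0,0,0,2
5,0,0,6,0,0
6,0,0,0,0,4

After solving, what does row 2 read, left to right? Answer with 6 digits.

214563

B1 = 6 (hidden single in row 1).
A3 = 1 (hidden single in row 3).
E4 = 1 (hidden single in row 4).
C4 = 6 (hidden single in row 4).
B5 = 4 (hidden single in row 5).
A4 = 4 (hidden single in row 4).
E1 = 4 (hidden single in row 1).
F1 = 5 (hidden single in row 1).
F2 = 3: row 2 has {1,6}; col 6 has {2,4,5,6}; region has {1,2,4,5,6} → only 3 remains.
F5 = 1 (sole candidate).
A2 = 2: row 2 has {1,3,6}; col 1 has {1,4,5,6}; region has {1,5,6} → only 2 remains.
C2 = 4: row 2 has {1,2,3,6}; col 3 has {5,6}; region has {1,2,5,6} → only 4 remains.
D2 = 5: row 2 has {1,2,3,4,6}; col 4 has {1,4,6}; region has {1,4,6} → only 5 remains.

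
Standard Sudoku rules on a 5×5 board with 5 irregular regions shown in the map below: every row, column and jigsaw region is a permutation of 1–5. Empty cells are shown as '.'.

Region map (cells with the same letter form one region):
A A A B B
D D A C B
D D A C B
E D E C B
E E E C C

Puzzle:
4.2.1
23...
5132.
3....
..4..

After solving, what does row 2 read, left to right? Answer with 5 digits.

23145

R1C2 = 5: row 1 has {1,2,4}; col 2 has {1,3}; region has {2,3,4} → only 5 remains.
R1C4 = 3: row 1 has {1,2,4,5}; col 4 has {2}; region has {1} → only 3 remains.
R2C3 = 1: row 2 has {2,3}; col 3 has {2,3,4}; region has {2,3,4,5} → only 1 remains.
R3C5 = 4: row 3 has {1,2,3,5}; col 5 has {1}; region has {1,3} → only 4 remains.
R4C2 = 4: row 4 has {3}; col 2 has {1,3,5}; region has {1,2,3,5} → only 4 remains.
R4C3 = 5: row 4 has {3,4}; col 3 has {1,2,3,4}; region has {3,4} → only 5 remains.
R4C4 = 1: row 4 has {3,4,5}; col 4 has {2,3}; region has {2} → only 1 remains.
R4C5 = 2: row 4 has {1,3,4,5}; col 5 has {1,4}; region has {1,3,4} → only 2 remains.
R5C1 = 1: row 5 has {4}; col 1 has {2,3,4,5}; region has {3,4,5} → only 1 remains.
R5C2 = 2: row 5 has {1,4}; col 2 has {1,3,4,5}; region has {1,3,4,5} → only 2 remains.
R5C4 = 5: row 5 has {1,2,4}; col 4 has {1,2,3}; region has {1,2} → only 5 remains.
R5C5 = 3: row 5 has {1,2,4,5}; col 5 has {1,2,4}; region has {1,2,5} → only 3 remains.
R2C4 = 4: row 2 has {1,2,3}; col 4 has {1,2,3,5}; region has {1,2,3,5} → only 4 remains.
R2C5 = 5: row 2 has {1,2,3,4}; col 5 has {1,2,3,4}; region has {1,2,3,4} → only 5 remains.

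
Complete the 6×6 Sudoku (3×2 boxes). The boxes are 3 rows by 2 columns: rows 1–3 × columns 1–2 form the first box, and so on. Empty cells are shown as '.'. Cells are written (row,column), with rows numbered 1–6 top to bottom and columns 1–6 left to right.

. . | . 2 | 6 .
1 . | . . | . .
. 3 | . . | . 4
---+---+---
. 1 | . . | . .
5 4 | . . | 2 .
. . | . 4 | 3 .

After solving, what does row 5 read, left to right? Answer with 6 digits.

543126

(1,1) = 4 (sole candidate).
(1,2) = 5 (sole candidate).
(2,5) = 5 (sole candidate).
(3,5) = 1 (sole candidate).
(4,5) = 4 (sole candidate).
(1,6) = 3 (sole candidate).
(2,6) = 2 (sole candidate).
(1,3) = 1 (sole candidate).
(2,2) = 6 (sole candidate).
(2,4) = 3 (sole candidate).
(3,1) = 2 (sole candidate).
(6,1) = 6 (sole candidate).
(6,2) = 2 (sole candidate).
(6,3) = 5 (sole candidate).
(6,6) = 1 (sole candidate).
(2,3) = 4 (sole candidate).
(3,3) = 6 (sole candidate).
(3,4) = 5 (sole candidate).
(4,1) = 3 (sole candidate).
(4,3) = 2 (sole candidate).
(4,4) = 6 (sole candidate).
(4,6) = 5 (sole candidate).
(5,3) = 3: row 5 has {2,4,5}; col 3 has {1,2,4,5,6}; box has {2,4,5,6} → only 3 remains.
(5,4) = 1: row 5 has {2,3,4,5}; col 4 has {2,3,4,5,6}; box has {2,3,4,5,6} → only 1 remains.
(5,6) = 6: row 5 has {1,2,3,4,5}; col 6 has {1,2,3,4,5}; box has {1,2,3,4,5} → only 6 remains.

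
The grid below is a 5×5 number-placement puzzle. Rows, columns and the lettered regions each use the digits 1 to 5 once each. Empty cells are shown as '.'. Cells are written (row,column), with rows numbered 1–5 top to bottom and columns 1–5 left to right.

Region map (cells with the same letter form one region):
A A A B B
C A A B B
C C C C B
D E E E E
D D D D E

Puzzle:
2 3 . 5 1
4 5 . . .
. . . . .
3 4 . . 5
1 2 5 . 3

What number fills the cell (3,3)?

(1,3) = 4: row 1 has {1,2,3,5}; col 3 has {5}; region has {2,3,5} → only 4 remains.
(2,3) = 1: row 2 has {4,5}; col 3 has {4,5}; region has {2,3,4,5} → only 1 remains.
(2,5) = 2: row 2 has {1,4,5}; col 5 has {1,3,5}; region has {1,5} → only 2 remains.
(3,1) = 5: row 3 has {}; col 1 has {1,2,3,4}; region has {4} → only 5 remains.
(3,2) = 1: row 3 has {5}; col 2 has {2,3,4,5}; region has {4,5} → only 1 remains.
(3,5) = 4: row 3 has {1,5}; col 5 has {1,2,3,5}; region has {1,2,5} → only 4 remains.
(4,3) = 2: row 4 has {3,4,5}; col 3 has {1,4,5}; region has {3,4,5} → only 2 remains.
(4,4) = 1: row 4 has {2,3,4,5}; col 4 has {5}; region has {2,3,4,5} → only 1 remains.
(5,4) = 4: row 5 has {1,2,3,5}; col 4 has {1,5}; region has {1,2,3,5} → only 4 remains.
(2,4) = 3: row 2 has {1,2,4,5}; col 4 has {1,4,5}; region has {1,2,4,5} → only 3 remains.
(3,3) = 3: row 3 has {1,4,5}; col 3 has {1,2,4,5}; region has {1,4,5} → only 3 remains.

3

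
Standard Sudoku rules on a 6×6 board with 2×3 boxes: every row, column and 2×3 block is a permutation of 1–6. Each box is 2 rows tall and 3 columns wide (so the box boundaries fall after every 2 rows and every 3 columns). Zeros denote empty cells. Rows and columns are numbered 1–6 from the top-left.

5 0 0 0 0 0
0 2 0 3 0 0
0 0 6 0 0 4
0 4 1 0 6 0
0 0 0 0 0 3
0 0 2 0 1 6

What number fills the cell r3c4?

r2c3 = 4: row 2 has {2,3}; col 3 has {1,2,6}; box has {2,5} → only 4 remains.
r2c5 = 5: row 2 has {2,3,4}; col 5 has {1,6}; box has {3} → only 5 remains.
r2c6 = 1: row 2 has {2,3,4,5}; col 6 has {3,4,6}; box has {3,5} → only 1 remains.
r5c3 = 5: row 5 has {3}; col 3 has {1,2,4,6}; box has {2} → only 5 remains.
r6c2 = 3: row 6 has {1,2,6}; col 2 has {2,4}; box has {2,5} → only 3 remains.
r1c3 = 3: row 1 has {5}; col 3 has {1,2,4,5,6}; box has {2,4,5} → only 3 remains.
r1c6 = 2: row 1 has {3,5}; col 6 has {1,3,4,6}; box has {1,3,5} → only 2 remains.
r2c1 = 6: row 2 has {1,2,3,4,5}; col 1 has {5}; box has {2,3,4,5} → only 6 remains.
r3c2 = 5: row 3 has {4,6}; col 2 has {2,3,4}; box has {1,4,6} → only 5 remains.
r4c6 = 5: row 4 has {1,4,6}; col 6 has {1,2,3,4,6}; box has {4,6} → only 5 remains.
r6c1 = 4: row 6 has {1,2,3,6}; col 1 has {5,6}; box has {2,3,5} → only 4 remains.
r6c4 = 5: row 6 has {1,2,3,4,6}; col 4 has {3}; box has {1,3,6} → only 5 remains.
r1c2 = 1: row 1 has {2,3,5}; col 2 has {2,3,4,5}; box has {2,3,4,5,6} → only 1 remains.
r1c5 = 4: row 1 has {1,2,3,5}; col 5 has {1,5,6}; box has {1,2,3,5} → only 4 remains.
r4c4 = 2: row 4 has {1,4,5,6}; col 4 has {3,5}; box has {4,5,6} → only 2 remains.
r5c1 = 1: row 5 has {3,5}; col 1 has {4,5,6}; box has {2,3,4,5} → only 1 remains.
r5c2 = 6: row 5 has {1,3,5}; col 2 has {1,2,3,4,5}; box has {1,2,3,4,5} → only 6 remains.
r5c4 = 4: row 5 has {1,3,5,6}; col 4 has {2,3,5}; box has {1,3,5,6} → only 4 remains.
r5c5 = 2: row 5 has {1,3,4,5,6}; col 5 has {1,4,5,6}; box has {1,3,4,5,6} → only 2 remains.
r1c4 = 6: row 1 has {1,2,3,4,5}; col 4 has {2,3,4,5}; box has {1,2,3,4,5} → only 6 remains.
r3c4 = 1: row 3 has {4,5,6}; col 4 has {2,3,4,5,6}; box has {2,4,5,6} → only 1 remains.

1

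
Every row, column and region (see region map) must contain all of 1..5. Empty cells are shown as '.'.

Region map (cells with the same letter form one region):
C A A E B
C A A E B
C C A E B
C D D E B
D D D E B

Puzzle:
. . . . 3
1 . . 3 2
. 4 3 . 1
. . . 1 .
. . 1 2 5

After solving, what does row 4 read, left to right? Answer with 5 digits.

r2c2 = 5 (sole candidate).
r2c3 = 4 (sole candidate).
r3c4 = 5 (sole candidate).
r4c5 = 4: row 4 has {1}; col 5 has {1,2,3,5}; region has {1,2,3,5} → only 4 remains.
r5c2 = 3 (sole candidate).
r1c3 = 2 (sole candidate).
r1c4 = 4 (sole candidate).
r3c1 = 2 (sole candidate).
r4c2 = 2: row 4 has {1,4}; col 2 has {3,4,5}; region has {1,3} → only 2 remains.
r4c3 = 5: row 4 has {1,2,4}; col 3 has {1,2,3,4}; region has {1,2,3} → only 5 remains.
r5c1 = 4 (sole candidate).
r1c1 = 5 (sole candidate).
r1c2 = 1 (sole candidate).
r4c1 = 3: row 4 has {1,2,4,5}; col 1 has {1,2,4,5}; region has {1,2,4,5} → only 3 remains.

32514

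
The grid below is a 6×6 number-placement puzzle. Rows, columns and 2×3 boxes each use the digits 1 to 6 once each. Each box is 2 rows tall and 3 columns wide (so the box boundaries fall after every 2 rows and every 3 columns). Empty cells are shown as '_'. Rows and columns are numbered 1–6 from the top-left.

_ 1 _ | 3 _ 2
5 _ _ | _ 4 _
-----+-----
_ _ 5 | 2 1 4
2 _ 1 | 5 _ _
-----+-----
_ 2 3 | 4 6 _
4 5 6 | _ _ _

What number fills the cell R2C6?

1

R1C1 = 6 (sole candidate).
R1C3 = 4 (sole candidate).
R1C5 = 5 (sole candidate).
R2C2 = 3 (sole candidate).
R2C3 = 2 (sole candidate).
R3C1 = 3 (sole candidate).
R3C2 = 6 (sole candidate).
R4C2 = 4 (sole candidate).
R4C5 = 3 (sole candidate).
R4C6 = 6 (sole candidate).
R5C1 = 1 (sole candidate).
R5C6 = 5 (sole candidate).
R6C4 = 1 (sole candidate).
R6C5 = 2 (sole candidate).
R6C6 = 3 (sole candidate).
R2C4 = 6 (sole candidate).
R2C6 = 1: row 2 has {2,3,4,5,6}; col 6 has {2,3,4,5,6}; box has {2,3,4,5,6} → only 1 remains.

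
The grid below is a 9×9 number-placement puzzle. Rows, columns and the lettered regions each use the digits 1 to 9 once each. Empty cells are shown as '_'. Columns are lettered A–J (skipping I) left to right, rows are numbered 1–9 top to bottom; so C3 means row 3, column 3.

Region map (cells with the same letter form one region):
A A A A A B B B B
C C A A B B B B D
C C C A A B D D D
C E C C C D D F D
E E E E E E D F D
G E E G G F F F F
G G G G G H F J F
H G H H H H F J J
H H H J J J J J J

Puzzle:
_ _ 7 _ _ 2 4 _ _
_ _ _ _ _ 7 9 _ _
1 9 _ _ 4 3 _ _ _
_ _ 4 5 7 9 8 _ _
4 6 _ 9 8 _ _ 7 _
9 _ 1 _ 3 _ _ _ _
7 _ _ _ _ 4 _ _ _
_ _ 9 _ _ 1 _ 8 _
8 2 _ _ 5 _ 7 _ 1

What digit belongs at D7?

1

B4 = 3 (sole candidate).
F5 = 5 (sole candidate).
B6 = 7 (sole candidate).
E8 = 6 (sole candidate).
C9 = 3 (sole candidate).
F9 = 6 (sole candidate).
B2 = 8 (sole candidate).
E2 = 1 (sole candidate).
C5 = 2 (sole candidate).
J5 = 3 (sole candidate).
F6 = 8 (sole candidate).
E7 = 2 (sole candidate).
A8 = 5 (sole candidate).
B8 = 4 (sole candidate).
D8 = 7 (sole candidate).
J8 = 2 (sole candidate).
D9 = 4 (sole candidate).
H9 = 9 (sole candidate).
E1 = 9 (sole candidate).
C3 = 6 (sole candidate).
A4 = 2 (sole candidate).
J4 = 6 (sole candidate).
G5 = 1 (sole candidate).
D6 = 6 (sole candidate).
H7 = 3 (sole candidate).
G8 = 3 (sole candidate).
A2 = 3 (sole candidate).
C2 = 5 (sole candidate).
D2 = 2 (sole candidate).
H2 = 6 (sole candidate).
J2 = 4 (sole candidate).
D3 = 8 (sole candidate).
H4 = 1 (sole candidate).
J6 = 5 (sole candidate).
C7 = 8 (sole candidate).
D7 = 1: row 7 has {2,3,4,7,8}; col 4 has {2,4,5,6,7,8,9}; region has {2,3,4,6,7,8,9} → only 1 remains.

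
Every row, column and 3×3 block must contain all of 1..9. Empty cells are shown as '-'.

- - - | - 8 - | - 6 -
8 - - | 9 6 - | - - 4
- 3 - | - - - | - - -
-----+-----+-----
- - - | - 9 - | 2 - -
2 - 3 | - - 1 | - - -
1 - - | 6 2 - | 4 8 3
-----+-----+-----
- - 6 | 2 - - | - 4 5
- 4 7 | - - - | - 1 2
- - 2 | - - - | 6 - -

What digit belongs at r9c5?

r3c1 = 6: in row 3, 6 can only go here (every other open cell in that row sees a 6).
r4c9 = 1: in row 4, 1 can only go here (every other open cell in that row sees a 1).
r4c2 = 6: in row 4, 6 can only go here (every other open cell in that row sees a 6).
r5c9 = 6: in row 5, 6 can only go here (every other open cell in that row sees a 6).
r8c6 = 6: in row 8, 6 can only go here (every other open cell in that row sees a 6).
r4c3 = 8: in column 3, 8 can only go here (every other open cell in that column sees an 8).
r5c4 = 8: in row 5, 8 can only go here (every other open cell in that row sees an 8).
r5c5 = 4: in row 5, 4 can only go here (every other open cell in that row sees a 4).
r4c1 = 4: in row 4, 4 can only go here (every other open cell in that row sees a 4).
r8c7 = 8: in row 8, 8 can only go here (every other open cell in that row sees an 8).
r3c9 = 8: in row 3, 8 can only go here (every other open cell in that row sees an 8).
r8c1 = 9: in row 8, 9 can only go here (every other open cell in that row sees a 9).
r7c1 = 3: row 7 has {2,4,5,6}; col 1 has {1,2,4,6,8,9}; box has {2,4,6,7,9} → only 3 remains.
r9c1 = 5: row 9 has {2,6}; col 1 has {1,2,3,4,6,8,9}; box has {2,3,4,6,7,9} → only 5 remains.
r1c1 = 7: row 1 has {6,8}; col 1 has {1,2,3,4,5,6,8,9}; box has {3,6,8} → only 7 remains.
r1c9 = 9: row 1 has {6,7,8}; col 9 has {1,2,3,4,5,6,8}; box has {4,6,8} → only 9 remains.
r9c9 = 7: row 9 has {2,5,6}; col 9 has {1,2,3,4,5,6,8,9}; box has {1,2,4,5,6,8} → only 7 remains.
r7c7 = 9: row 7 has {2,3,4,5,6}; col 7 has {2,4,6,8}; box has {1,2,4,5,6,7,8} → only 9 remains.
r9c8 = 3: row 9 has {2,5,6,7}; col 8 has {1,4,6,8}; box has {1,2,4,5,6,7,8,9} → only 3 remains.
r9c5 = 1: row 9 has {2,3,5,6,7}; col 5 has {2,4,6,8,9}; box has {2,6} → only 1 remains.

1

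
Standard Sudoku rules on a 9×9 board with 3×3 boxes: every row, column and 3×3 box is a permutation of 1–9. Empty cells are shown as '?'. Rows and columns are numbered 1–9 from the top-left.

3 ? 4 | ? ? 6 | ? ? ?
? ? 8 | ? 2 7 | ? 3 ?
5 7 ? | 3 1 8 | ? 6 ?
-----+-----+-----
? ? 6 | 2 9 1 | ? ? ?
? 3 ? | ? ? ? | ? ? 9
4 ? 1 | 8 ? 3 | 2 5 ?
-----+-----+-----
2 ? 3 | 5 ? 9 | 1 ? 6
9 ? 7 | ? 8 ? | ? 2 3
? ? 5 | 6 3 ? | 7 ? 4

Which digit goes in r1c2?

2

r1c4 = 9: row 1 has {3,4,6}; col 4 has {2,3,5,6,8}; box has {1,2,3,6,7,8} → only 9 remains.
r1c5 = 5: row 1 has {3,4,6,9}; col 5 has {1,2,3,8,9}; box has {1,2,3,6,7,8,9} → only 5 remains.
r1c7 = 8: row 1 has {3,4,5,6,9}; col 7 has {1,2,7}; box has {3,6} → only 8 remains.
r2c4 = 4: row 2 has {2,3,7,8}; col 4 has {2,3,5,6,8,9}; box has {1,2,3,5,6,7,8,9} → only 4 remains.
r3c9 = 2: row 3 has {1,3,5,6,7,8}; col 9 has {3,4,6,9}; box has {3,6,8} → only 2 remains.
r5c3 = 2: row 5 has {3,9}; col 3 has {1,3,4,5,6,7,8}; box has {1,3,4,6} → only 2 remains.
r5c4 = 7: row 5 has {2,3,9}; col 4 has {2,3,4,5,6,8,9}; box has {1,2,3,8,9} → only 7 remains.
r6c2 = 9: row 6 has {1,2,3,4,5,8}; col 2 has {3,7}; box has {1,2,3,4,6} → only 9 remains.
r6c5 = 6: row 6 has {1,2,3,4,5,8,9}; col 5 has {1,2,3,5,8,9}; box has {1,2,3,7,8,9} → only 6 remains.
r6c9 = 7: row 6 has {1,2,3,4,5,6,8,9}; col 9 has {2,3,4,6,9}; box has {2,5,9} → only 7 remains.
r7c8 = 8: row 7 has {1,2,3,5,6,9}; col 8 has {2,3,5,6}; box has {1,2,3,4,6,7} → only 8 remains.
r8c4 = 1: row 8 has {2,3,7,8,9}; col 4 has {2,3,4,5,6,7,8,9}; box has {3,5,6,8,9} → only 1 remains.
r8c6 = 4: row 8 has {1,2,3,7,8,9}; col 6 has {1,3,6,7,8,9}; box has {1,3,5,6,8,9} → only 4 remains.
r8c7 = 5: row 8 has {1,2,3,4,7,8,9}; col 7 has {1,2,7,8}; box has {1,2,3,4,6,7,8} → only 5 remains.
r9c6 = 2: row 9 has {3,4,5,6,7}; col 6 has {1,3,4,6,7,8,9}; box has {1,3,4,5,6,8,9} → only 2 remains.
r9c8 = 9: row 9 has {2,3,4,5,6,7}; col 8 has {2,3,5,6,8}; box has {1,2,3,4,5,6,7,8} → only 9 remains.
r1c9 = 1: row 1 has {3,4,5,6,8,9}; col 9 has {2,3,4,6,7,9}; box has {2,3,6,8} → only 1 remains.
r2c7 = 9: row 2 has {2,3,4,7,8}; col 7 has {1,2,5,7,8}; box has {1,2,3,6,8} → only 9 remains.
r2c9 = 5: row 2 has {2,3,4,7,8,9}; col 9 has {1,2,3,4,6,7,9}; box has {1,2,3,6,8,9} → only 5 remains.
r3c3 = 9: row 3 has {1,2,3,5,6,7,8}; col 3 has {1,2,3,4,5,6,7,8}; box has {3,4,5,7,8} → only 9 remains.
r3c7 = 4: row 3 has {1,2,3,5,6,7,8,9}; col 7 has {1,2,5,7,8,9}; box has {1,2,3,5,6,8,9} → only 4 remains.
r4c7 = 3: row 4 has {1,2,6,9}; col 7 has {1,2,4,5,7,8,9}; box has {2,5,7,9} → only 3 remains.
r4c8 = 4: row 4 has {1,2,3,6,9}; col 8 has {2,3,5,6,8,9}; box has {2,3,5,7,9} → only 4 remains.
r4c9 = 8: row 4 has {1,2,3,4,6,9}; col 9 has {1,2,3,4,5,6,7,9}; box has {2,3,4,5,7,9} → only 8 remains.
r5c1 = 8: row 5 has {2,3,7,9}; col 1 has {2,3,4,5,9}; box has {1,2,3,4,6,9} → only 8 remains.
r5c5 = 4: row 5 has {2,3,7,8,9}; col 5 has {1,2,3,5,6,8,9}; box has {1,2,3,6,7,8,9} → only 4 remains.
r5c6 = 5: row 5 has {2,3,4,7,8,9}; col 6 has {1,2,3,4,6,7,8,9}; box has {1,2,3,4,6,7,8,9} → only 5 remains.
r5c7 = 6: row 5 has {2,3,4,5,7,8,9}; col 7 has {1,2,3,4,5,7,8,9}; box has {2,3,4,5,7,8,9} → only 6 remains.
r5c8 = 1: row 5 has {2,3,4,5,6,7,8,9}; col 8 has {2,3,4,5,6,8,9}; box has {2,3,4,5,6,7,8,9} → only 1 remains.
r7c2 = 4: row 7 has {1,2,3,5,6,8,9}; col 2 has {3,7,9}; box has {2,3,5,7,9} → only 4 remains.
r7c5 = 7: row 7 has {1,2,3,4,5,6,8,9}; col 5 has {1,2,3,4,5,6,8,9}; box has {1,2,3,4,5,6,8,9} → only 7 remains.
r8c2 = 6: row 8 has {1,2,3,4,5,7,8,9}; col 2 has {3,4,7,9}; box has {2,3,4,5,7,9} → only 6 remains.
r9c1 = 1: row 9 has {2,3,4,5,6,7,9}; col 1 has {2,3,4,5,8,9}; box has {2,3,4,5,6,7,9} → only 1 remains.
r9c2 = 8: row 9 has {1,2,3,4,5,6,7,9}; col 2 has {3,4,6,7,9}; box has {1,2,3,4,5,6,7,9} → only 8 remains.
r1c2 = 2: row 1 has {1,3,4,5,6,8,9}; col 2 has {3,4,6,7,8,9}; box has {3,4,5,7,8,9} → only 2 remains.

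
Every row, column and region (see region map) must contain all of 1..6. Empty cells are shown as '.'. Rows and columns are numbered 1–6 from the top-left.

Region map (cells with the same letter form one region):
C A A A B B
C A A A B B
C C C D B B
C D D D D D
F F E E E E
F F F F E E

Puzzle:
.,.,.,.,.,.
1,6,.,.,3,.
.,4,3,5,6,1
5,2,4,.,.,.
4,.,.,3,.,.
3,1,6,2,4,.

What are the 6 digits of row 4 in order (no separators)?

R2C4 = 4: row 2 has {1,3,6}; col 4 has {2,3,5}; region has {6} → only 4 remains.
R3C1 = 2: row 3 has {1,3,4,5,6}; col 1 has {1,3,4,5}; region has {1,3,4,5} → only 2 remains.
R4C5 = 1: row 4 has {2,4,5}; col 5 has {3,4,6}; region has {2,4,5} → only 1 remains.
R5C2 = 5: row 5 has {3,4}; col 2 has {1,2,4,6}; region has {1,2,3,4,6} → only 5 remains.
R5C5 = 2: row 5 has {3,4,5}; col 5 has {1,3,4,6}; region has {3,4} → only 2 remains.
R5C6 = 6: row 5 has {2,3,4,5}; col 6 has {1}; region has {2,3,4} → only 6 remains.
R6C6 = 5: row 6 has {1,2,3,4,6}; col 6 has {1,6}; region has {2,3,4,6} → only 5 remains.
R1C1 = 6: row 1 has {}; col 1 has {1,2,3,4,5}; region has {1,2,3,4,5} → only 6 remains.
R1C2 = 3: row 1 has {6}; col 2 has {1,2,4,5,6}; region has {4,6} → only 3 remains.
R1C4 = 1: row 1 has {3,6}; col 4 has {2,3,4,5}; region has {3,4,6} → only 1 remains.
R1C5 = 5: row 1 has {1,3,6}; col 5 has {1,2,3,4,6}; region has {1,3,6} → only 5 remains.
R2C6 = 2: row 2 has {1,3,4,6}; col 6 has {1,5,6}; region has {1,3,5,6} → only 2 remains.
R4C4 = 6: row 4 has {1,2,4,5}; col 4 has {1,2,3,4,5}; region has {1,2,4,5} → only 6 remains.
R4C6 = 3: row 4 has {1,2,4,5,6}; col 6 has {1,2,5,6}; region has {1,2,4,5,6} → only 3 remains.

524613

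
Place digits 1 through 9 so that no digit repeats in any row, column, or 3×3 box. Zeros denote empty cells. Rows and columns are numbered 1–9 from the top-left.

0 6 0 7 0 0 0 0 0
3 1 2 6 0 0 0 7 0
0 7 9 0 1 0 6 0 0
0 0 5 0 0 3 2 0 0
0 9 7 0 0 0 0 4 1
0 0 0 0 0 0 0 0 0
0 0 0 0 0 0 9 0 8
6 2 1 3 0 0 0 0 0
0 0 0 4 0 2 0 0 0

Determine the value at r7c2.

4

r8c8 = 5: row 8 has {1,2,3,6}; col 8 has {4,7}; box has {8,9} → only 5 remains.
r5c7 = 3: in row 5, 3 can only go here (every other open cell in that row sees a 3).
r7c8 = 2: in row 7, 2 can only go here (every other open cell in that row sees a 2).
r9c1 = 9: in column 1, 9 can only go here (every other open cell in that column sees a 9).
r7c1 = 7: in column 1, 7 can only go here (every other open cell in that column sees a 7).
r6c3 = 6: in column 3, 6 can only go here (every other open cell in that column sees a 6).
r6c2 = 3: in row 6, 3 can only go here (every other open cell in that row sees a 3).
r7c3 = 3: in row 7, 3 can only go here (every other open cell in that row sees a 3).
r9c3 = 8: row 9 has {2,4,9}; col 3 has {1,2,3,5,6,7,9}; box has {1,2,3,6,7,9} → only 8 remains.
r1c3 = 4: row 1 has {6,7}; col 3 has {1,2,3,5,6,7,8,9}; box has {1,2,3,6,7,9} → only 4 remains.
r9c2 = 5: row 9 has {2,4,8,9}; col 2 has {1,2,3,6,7,9}; box has {1,2,3,6,7,8,9} → only 5 remains.
r7c2 = 4: row 7 has {2,3,7,8,9}; col 2 has {1,2,3,5,6,7,9}; box has {1,2,3,5,6,7,8,9} → only 4 remains.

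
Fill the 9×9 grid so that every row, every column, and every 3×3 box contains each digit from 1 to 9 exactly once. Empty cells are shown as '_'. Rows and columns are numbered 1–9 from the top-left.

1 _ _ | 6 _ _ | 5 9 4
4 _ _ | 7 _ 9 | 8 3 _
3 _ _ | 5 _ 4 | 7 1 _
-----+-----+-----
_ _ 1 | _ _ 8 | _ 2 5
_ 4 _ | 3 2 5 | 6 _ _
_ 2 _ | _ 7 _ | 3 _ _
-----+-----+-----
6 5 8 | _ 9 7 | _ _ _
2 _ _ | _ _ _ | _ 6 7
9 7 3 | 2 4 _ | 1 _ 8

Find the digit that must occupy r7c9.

3

r1c2 = 8: row 1 has {1,4,5,6,9}; col 2 has {2,4,5,7}; box has {1,3,4} → only 8 remains.
r1c5 = 3: row 1 has {1,4,5,6,8,9}; col 5 has {2,4,7,9}; box has {4,5,6,7,9} → only 3 remains.
r1c6 = 2: row 1 has {1,3,4,5,6,8,9}; col 6 has {4,5,7,8,9}; box has {3,4,5,6,7,9} → only 2 remains.
r2c2 = 6: row 2 has {3,4,7,8,9}; col 2 has {2,4,5,7,8}; box has {1,3,4,8} → only 6 remains.
r2c5 = 1: row 2 has {3,4,6,7,8,9}; col 5 has {2,3,4,7,9}; box has {2,3,4,5,6,7,9} → only 1 remains.
r2c9 = 2: row 2 has {1,3,4,6,7,8,9}; col 9 has {4,5,7,8}; box has {1,3,4,5,7,8,9} → only 2 remains.
r3c2 = 9: row 3 has {1,3,4,5,7}; col 2 has {2,4,5,6,7,8}; box has {1,3,4,6,8} → only 9 remains.
r3c3 = 2: row 3 has {1,3,4,5,7,9}; col 3 has {1,3,8}; box has {1,3,4,6,8,9} → only 2 remains.
r3c5 = 8: row 3 has {1,2,3,4,5,7,9}; col 5 has {1,2,3,4,7,9}; box has {1,2,3,4,5,6,7,9} → only 8 remains.
r3c9 = 6: row 3 has {1,2,3,4,5,7,8,9}; col 9 has {2,4,5,7,8}; box has {1,2,3,4,5,7,8,9} → only 6 remains.
r4c1 = 7: row 4 has {1,2,5,8}; col 1 has {1,2,3,4,6,9}; box has {1,2,4} → only 7 remains.
r4c2 = 3: row 4 has {1,2,5,7,8}; col 2 has {2,4,5,6,7,8,9}; box has {1,2,4,7} → only 3 remains.
r4c5 = 6: row 4 has {1,2,3,5,7,8}; col 5 has {1,2,3,4,7,8,9}; box has {2,3,5,7,8} → only 6 remains.
r5c1 = 8: row 5 has {2,3,4,5,6}; col 1 has {1,2,3,4,6,7,9}; box has {1,2,3,4,7} → only 8 remains.
r5c3 = 9: row 5 has {2,3,4,5,6,8}; col 3 has {1,2,3,8}; box has {1,2,3,4,7,8} → only 9 remains.
r5c8 = 7: row 5 has {2,3,4,5,6,8,9}; col 8 has {1,2,3,6,9}; box has {2,3,5,6} → only 7 remains.
r5c9 = 1: row 5 has {2,3,4,5,6,7,8,9}; col 9 has {2,4,5,6,7,8}; box has {2,3,5,6,7} → only 1 remains.
r6c1 = 5: row 6 has {2,3,7}; col 1 has {1,2,3,4,6,7,8,9}; box has {1,2,3,4,7,8,9} → only 5 remains.
r6c3 = 6: row 6 has {2,3,5,7}; col 3 has {1,2,3,8,9}; box has {1,2,3,4,5,7,8,9} → only 6 remains.
r6c6 = 1: row 6 has {2,3,5,6,7}; col 6 has {2,4,5,7,8,9}; box has {2,3,5,6,7,8} → only 1 remains.
r6c9 = 9: row 6 has {1,2,3,5,6,7}; col 9 has {1,2,4,5,6,7,8}; box has {1,2,3,5,6,7} → only 9 remains.
r7c4 = 1: row 7 has {5,6,7,8,9}; col 4 has {2,3,5,6,7}; box has {2,4,7,9} → only 1 remains.
r7c8 = 4: row 7 has {1,5,6,7,8,9}; col 8 has {1,2,3,6,7,9}; box has {1,6,7,8} → only 4 remains.
r7c9 = 3: row 7 has {1,4,5,6,7,8,9}; col 9 has {1,2,4,5,6,7,8,9}; box has {1,4,6,7,8} → only 3 remains.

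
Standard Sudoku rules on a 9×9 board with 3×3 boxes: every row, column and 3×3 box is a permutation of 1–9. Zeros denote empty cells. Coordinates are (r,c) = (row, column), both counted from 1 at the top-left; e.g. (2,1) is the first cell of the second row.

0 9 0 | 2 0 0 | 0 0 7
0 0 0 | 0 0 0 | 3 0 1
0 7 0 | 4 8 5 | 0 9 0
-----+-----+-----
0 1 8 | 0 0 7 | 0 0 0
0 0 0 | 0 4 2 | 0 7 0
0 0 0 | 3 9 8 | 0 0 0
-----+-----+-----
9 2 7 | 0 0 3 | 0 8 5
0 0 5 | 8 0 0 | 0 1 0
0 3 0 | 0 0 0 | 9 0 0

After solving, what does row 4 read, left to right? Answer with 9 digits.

418567239

(4,9) = 9: in row 4, 9 can only go here (every other open cell in that row sees a 9).
(5,3) = 9: in row 5, 9 can only go here (every other open cell in that row sees a 9).
(6,7) = 1: in row 6, 1 can only go here (every other open cell in that row sees a 1).
(6,1) = 7: in row 6, 7 can only go here (every other open cell in that row sees a 7).
(5,4) = 1: in row 5, 1 can only go here (every other open cell in that row sees a 1).
(7,4) = 6: row 7 has {2,3,5,7,8,9}; col 4 has {1,2,3,4,8}; box has {3,8} → only 6 remains.
(7,5) = 1: row 7 has {2,3,5,6,7,8,9}; col 5 has {4,8,9}; box has {3,6,8} → only 1 remains.
(7,7) = 4: row 7 has {1,2,3,5,6,7,8,9}; col 7 has {1,3,9}; box has {1,5,8,9} → only 4 remains.
(9,6) = 4: row 9 has {3,9}; col 6 has {2,3,5,7,8}; box has {1,3,6,8} → only 4 remains.
(4,4) = 5: row 4 has {1,7,8,9}; col 4 has {1,2,3,4,6,8}; box has {1,2,3,4,7,8,9} → only 5 remains.
(4,5) = 6: row 4 has {1,5,7,8,9}; col 5 has {1,4,8,9}; box has {1,2,3,4,5,7,8,9} → only 6 remains.
(4,7) = 2: row 4 has {1,5,6,7,8,9}; col 7 has {1,3,4,9}; box has {1,7,9} → only 2 remains.
(8,6) = 9: row 8 has {1,5,8}; col 6 has {2,3,4,5,7,8}; box has {1,3,4,6,8} → only 9 remains.
(9,4) = 7: row 9 has {3,4,9}; col 4 has {1,2,3,4,5,6,8}; box has {1,3,4,6,8,9} → only 7 remains.
(1,5) = 3: row 1 has {2,7,9}; col 5 has {1,4,6,8,9}; box has {2,4,5,8} → only 3 remains.
(2,4) = 9: row 2 has {1,3}; col 4 has {1,2,3,4,5,6,7,8}; box has {2,3,4,5,8} → only 9 remains.
(2,5) = 7: row 2 has {1,3,9}; col 5 has {1,3,4,6,8,9}; box has {2,3,4,5,8,9} → only 7 remains.
(2,6) = 6: row 2 has {1,3,7,9}; col 6 has {2,3,4,5,7,8,9}; box has {2,3,4,5,7,8,9} → only 6 remains.
(3,7) = 6: row 3 has {4,5,7,8,9}; col 7 has {1,2,3,4,9}; box has {1,3,7,9} → only 6 remains.
(3,9) = 2: row 3 has {4,5,6,7,8,9}; col 9 has {1,5,7,9}; box has {1,3,6,7,9} → only 2 remains.
(8,5) = 2: row 8 has {1,5,8,9}; col 5 has {1,3,4,6,7,8,9}; box has {1,3,4,6,7,8,9} → only 2 remains.
(8,7) = 7: row 8 has {1,2,5,8,9}; col 7 has {1,2,3,4,6,9}; box has {1,4,5,8,9} → only 7 remains.
(9,5) = 5: row 9 has {3,4,7,9}; col 5 has {1,2,3,4,6,7,8,9}; box has {1,2,3,4,6,7,8,9} → only 5 remains.
(9,9) = 6: row 9 has {3,4,5,7,9}; col 9 has {1,2,5,7,9}; box has {1,4,5,7,8,9} → only 6 remains.
(1,6) = 1: row 1 has {2,3,7,9}; col 6 has {2,3,4,5,6,7,8,9}; box has {2,3,4,5,6,7,8,9} → only 1 remains.
(6,9) = 4: row 6 has {1,3,7,8,9}; col 9 has {1,2,5,6,7,9}; box has {1,2,7,9} → only 4 remains.
(8,9) = 3: row 8 has {1,2,5,7,8,9}; col 9 has {1,2,4,5,6,7,9}; box has {1,4,5,6,7,8,9} → only 3 remains.
(9,3) = 1: row 9 has {3,4,5,6,7,9}; col 3 has {5,7,8,9}; box has {2,3,5,7,9} → only 1 remains.
(9,8) = 2: row 9 has {1,3,4,5,6,7,9}; col 8 has {1,7,8,9}; box has {1,3,4,5,6,7,8,9} → only 2 remains.
(3,3) = 3: row 3 has {2,4,5,6,7,8,9}; col 3 has {1,5,7,8,9}; box has {7,9} → only 3 remains.
(4,8) = 3: row 4 has {1,2,5,6,7,8,9}; col 8 has {1,2,7,8,9}; box has {1,2,4,7,9} → only 3 remains.
(5,9) = 8: row 5 has {1,2,4,7,9}; col 9 has {1,2,3,4,5,6,7,9}; box has {1,2,3,4,7,9} → only 8 remains.
(9,1) = 8: row 9 has {1,2,3,4,5,6,7,9}; col 1 has {7,9}; box has {1,2,3,5,7,9} → only 8 remains.
(3,1) = 1: row 3 has {2,3,4,5,6,7,8,9}; col 1 has {7,8,9}; box has {3,7,9} → only 1 remains.
(4,1) = 4: row 4 has {1,2,3,5,6,7,8,9}; col 1 has {1,7,8,9}; box has {1,7,8,9} → only 4 remains.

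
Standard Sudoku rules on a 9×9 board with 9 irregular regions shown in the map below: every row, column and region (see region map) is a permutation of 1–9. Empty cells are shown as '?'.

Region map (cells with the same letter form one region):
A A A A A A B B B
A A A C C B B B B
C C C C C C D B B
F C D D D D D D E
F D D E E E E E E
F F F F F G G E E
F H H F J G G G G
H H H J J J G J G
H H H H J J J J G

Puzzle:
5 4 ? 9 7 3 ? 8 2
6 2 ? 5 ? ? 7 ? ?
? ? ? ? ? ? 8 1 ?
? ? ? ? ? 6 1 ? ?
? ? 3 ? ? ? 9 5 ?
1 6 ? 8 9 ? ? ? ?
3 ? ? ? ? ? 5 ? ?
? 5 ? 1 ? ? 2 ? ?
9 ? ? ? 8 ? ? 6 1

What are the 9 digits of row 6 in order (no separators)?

165894327

r1c3 = 1: row 1 has {2,3,4,5,7,8,9}; col 3 has {3}; region has {2,3,4,5,6,7,9} → only 1 remains.
r1c7 = 6: row 1 has {1,2,3,4,5,7,8,9}; col 7 has {1,2,5,7,8,9}; region has {1,2,7,8} → only 6 remains.
r2c3 = 8: row 2 has {2,5,6,7}; col 3 has {1,3}; region has {1,2,3,4,5,6,7,9} → only 8 remains.
r5c2 = 7: row 5 has {3,5,9}; col 2 has {2,4,5,6}; region has {1,3,6,8} → only 7 remains.
r9c2 = 3: row 9 has {1,6,8,9}; col 2 has {2,4,5,6,7}; region has {5,9} → only 3 remains.
r9c7 = 4: row 9 has {1,3,6,8,9}; col 7 has {1,2,5,6,7,8,9}; region has {1,6,8} → only 4 remains.
r3c2 = 9: row 3 has {1,8}; col 2 has {2,3,4,5,6,7}; region has {5} → only 9 remains.
r4c2 = 8: row 4 has {1,6}; col 2 has {2,3,4,5,6,7,9}; region has {5,9} → only 8 remains.
r6c7 = 3: row 6 has {1,6,8,9}; col 7 has {1,2,4,5,6,7,8,9}; region has {1,2,5} → only 3 remains.
r7c2 = 1: row 7 has {3,5}; col 2 has {2,3,4,5,6,7,8,9}; region has {3,5,9} → only 1 remains.
r7c5 = 2: row 7 has {1,3,5}; col 5 has {7,8,9}; region has {1,4,6,8} → only 2 remains.
r8c5 = 3: row 8 has {1,2,5}; col 5 has {2,7,8,9}; region has {1,2,4,6,8} → only 3 remains.
r2c5 = 1: in row 2, 1 can only go here (every other open cell in that row sees a 1).
r3c9 = 5: in row 3, 5 can only go here (every other open cell in that row sees a 5).
r3c4 = 3: in row 3, 3 can only go here (every other open cell in that row sees a 3).
r4c9 = 3: in row 4, 3 can only go here (every other open cell in that row sees a 3).
r2c8 = 3: in row 2, 3 can only go here (every other open cell in that row sees a 3).
r4c1 = 7: in row 4, 7 can only go here (every other open cell in that row sees a 7).
r7c4 = 4: row 7 has {1,2,3,5}; col 4 has {1,3,5,8,9}; region has {1,3,6,7,8,9} → only 4 remains.
r4c4 = 2: row 4 has {1,3,6,7,8}; col 4 has {1,3,4,5,8,9}; region has {1,3,6,7,8} → only 2 remains.
r5c1 = 2: row 5 has {3,5,7,9}; col 1 has {1,3,5,6,7,9}; region has {1,3,4,6,7,8,9} → only 2 remains.
r5c4 = 6: row 5 has {2,3,5,7,9}; col 4 has {1,2,3,4,5,8,9}; region has {3,5,9} → only 6 remains.
r5c5 = 4: row 5 has {2,3,5,6,7,9}; col 5 has {1,2,3,7,8,9}; region has {3,5,6,9} → only 4 remains.
r5c9 = 8: row 5 has {2,3,4,5,6,7,9}; col 9 has {1,2,3,5}; region has {3,4,5,6,9} → only 8 remains.
r6c3 = 5: row 6 has {1,3,6,8,9}; col 3 has {1,3,8}; region has {1,2,3,4,6,7,8,9} → only 5 remains.
r6c9 = 7: row 6 has {1,3,5,6,8,9}; col 9 has {1,2,3,5,8}; region has {3,4,5,6,8,9} → only 7 remains.
r9c4 = 7: row 9 has {1,3,4,6,8,9}; col 4 has {1,2,3,4,5,6,8,9}; region has {1,3,5,9} → only 7 remains.
r9c6 = 5: row 9 has {1,3,4,6,7,8,9}; col 6 has {3,6}; region has {1,2,3,4,6,8} → only 5 remains.
r3c1 = 4: row 3 has {1,3,5,8,9}; col 1 has {1,2,3,5,6,7,9}; region has {1,3,5,8,9} → only 4 remains.
r3c5 = 6: row 3 has {1,3,4,5,8,9}; col 5 has {1,2,3,4,7,8,9}; region has {1,3,4,5,8,9} → only 6 remains.
r4c5 = 5: row 4 has {1,2,3,6,7,8}; col 5 has {1,2,3,4,6,7,8,9}; region has {1,2,3,6,7,8} → only 5 remains.
r5c6 = 1: row 5 has {2,3,4,5,6,7,8,9}; col 6 has {3,5,6}; region has {3,4,5,6,7,8,9} → only 1 remains.
r6c6 = 4: row 6 has {1,3,5,6,7,8,9}; col 6 has {1,3,5,6}; region has {1,2,3,5} → only 4 remains.
r6c8 = 2: row 6 has {1,3,4,5,6,7,8,9}; col 8 has {1,3,5,6,8}; region has {1,3,4,5,6,7,8,9} → only 2 remains.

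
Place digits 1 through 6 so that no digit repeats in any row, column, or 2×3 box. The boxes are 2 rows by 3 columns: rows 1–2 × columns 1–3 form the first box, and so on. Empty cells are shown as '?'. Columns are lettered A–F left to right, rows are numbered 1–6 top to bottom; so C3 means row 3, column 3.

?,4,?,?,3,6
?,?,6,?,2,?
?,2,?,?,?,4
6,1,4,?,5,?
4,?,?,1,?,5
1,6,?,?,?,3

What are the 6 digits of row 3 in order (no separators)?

D1 = 5: row 1 has {3,4,6}; col 4 has {1}; box has {2,3,6} → only 5 remains.
D2 = 4: row 2 has {2,6}; col 4 has {1,5}; box has {2,3,5,6} → only 4 remains.
F2 = 1: row 2 has {2,4,6}; col 6 has {3,4,5,6}; box has {2,3,4,5,6} → only 1 remains.
F4 = 2: row 4 has {1,4,5,6}; col 6 has {1,3,4,5,6}; box has {4,5} → only 2 remains.
B5 = 3: row 5 has {1,4,5}; col 2 has {1,2,4,6}; box has {1,4,6} → only 3 remains.
C5 = 2: row 5 has {1,3,4,5}; col 3 has {4,6}; box has {1,3,4,6} → only 2 remains.
E5 = 6: row 5 has {1,2,3,4,5}; col 5 has {2,3,5}; box has {1,3,5} → only 6 remains.
C6 = 5: row 6 has {1,3,6}; col 3 has {2,4,6}; box has {1,2,3,4,6} → only 5 remains.
D6 = 2: row 6 has {1,3,5,6}; col 4 has {1,4,5}; box has {1,3,5,6} → only 2 remains.
E6 = 4: row 6 has {1,2,3,5,6}; col 5 has {2,3,5,6}; box has {1,2,3,5,6} → only 4 remains.
A1 = 2: row 1 has {3,4,5,6}; col 1 has {1,4,6}; box has {4,6} → only 2 remains.
C1 = 1: row 1 has {2,3,4,5,6}; col 3 has {2,4,5,6}; box has {2,4,6} → only 1 remains.
B2 = 5: row 2 has {1,2,4,6}; col 2 has {1,2,3,4,6}; box has {1,2,4,6} → only 5 remains.
C3 = 3: row 3 has {2,4}; col 3 has {1,2,4,5,6}; box has {1,2,4,6} → only 3 remains.
D3 = 6: row 3 has {2,3,4}; col 4 has {1,2,4,5}; box has {2,4,5} → only 6 remains.
E3 = 1: row 3 has {2,3,4,6}; col 5 has {2,3,4,5,6}; box has {2,4,5,6} → only 1 remains.
D4 = 3: row 4 has {1,2,4,5,6}; col 4 has {1,2,4,5,6}; box has {1,2,4,5,6} → only 3 remains.
A2 = 3: row 2 has {1,2,4,5,6}; col 1 has {1,2,4,6}; box has {1,2,4,5,6} → only 3 remains.
A3 = 5: row 3 has {1,2,3,4,6}; col 1 has {1,2,3,4,6}; box has {1,2,3,4,6} → only 5 remains.

523614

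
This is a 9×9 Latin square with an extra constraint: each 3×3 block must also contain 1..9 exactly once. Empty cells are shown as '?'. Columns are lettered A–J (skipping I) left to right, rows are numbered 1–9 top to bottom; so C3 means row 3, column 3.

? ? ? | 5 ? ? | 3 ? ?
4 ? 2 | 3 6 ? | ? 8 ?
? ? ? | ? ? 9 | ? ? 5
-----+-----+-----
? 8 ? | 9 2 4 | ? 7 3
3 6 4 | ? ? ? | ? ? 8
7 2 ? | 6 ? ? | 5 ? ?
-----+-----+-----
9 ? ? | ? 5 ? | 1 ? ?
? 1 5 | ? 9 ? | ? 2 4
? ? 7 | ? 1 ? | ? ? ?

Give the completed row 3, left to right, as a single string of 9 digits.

C4 = 1: row 4 has {2,3,4,7,8,9}; col 3 has {2,4,5,7}; box has {2,3,4,6,7,8} → only 1 remains.
G4 = 6: row 4 has {1,2,3,4,7,8,9}; col 7 has {1,3,5}; box has {3,5,7,8} → only 6 remains.
E5 = 7: row 5 has {3,4,6,8}; col 5 has {1,2,5,6,9}; box has {2,4,6,9} → only 7 remains.
C6 = 9: row 6 has {2,5,6,7}; col 3 has {1,2,4,5,7}; box has {1,2,3,4,6,7,8} → only 9 remains.
J6 = 1: row 6 has {2,5,6,7,9}; col 9 has {3,4,5,8}; box has {3,5,6,7,8} → only 1 remains.
A4 = 5: row 4 has {1,2,3,4,6,7,8,9}; col 1 has {3,4,7,9}; box has {1,2,3,4,6,7,8,9} → only 5 remains.
D5 = 1: row 5 has {3,4,6,7,8}; col 4 has {3,5,6,9}; box has {2,4,6,7,9} → only 1 remains.
F5 = 5: row 5 has {1,3,4,6,7,8}; col 6 has {4,9}; box has {1,2,4,6,7,9} → only 5 remains.
H5 = 9: row 5 has {1,3,4,5,6,7,8}; col 8 has {2,7,8}; box has {1,3,5,6,7,8} → only 9 remains.
H6 = 4: row 6 has {1,2,5,6,7,9}; col 8 has {2,7,8,9}; box has {1,3,5,6,7,8,9} → only 4 remains.
G5 = 2: row 5 has {1,3,4,5,6,7,8,9}; col 7 has {1,3,5,6}; box has {1,3,4,5,6,7,8,9} → only 2 remains.
E1 = 4: in row 1, 4 can only go here (every other open cell in that row sees a 4).
E3 = 8: row 3 has {5,9}; col 5 has {1,2,4,5,6,7,9}; box has {3,4,5,6,9} → only 8 remains.
E6 = 3: row 6 has {1,2,4,5,6,7,9}; col 5 has {1,2,4,5,6,7,8,9}; box has {1,2,4,5,6,7,9} → only 3 remains.
F6 = 8: row 6 has {1,2,3,4,5,6,7,9}; col 6 has {4,5,9}; box has {1,2,3,4,5,6,7,9} → only 8 remains.
F2 = 1: in row 2, 1 can only go here (every other open cell in that row sees a 1).
B2 = 5: in row 2, 5 can only go here (every other open cell in that row sees a 5).
D3 = 2: in row 3, 2 can only go here (every other open cell in that row sees a 2).
G3 = 4: in row 3, 4 can only go here (every other open cell in that row sees a 4).
F1 = 7: row 1 has {3,4,5}; col 6 has {1,4,5,8,9}; box has {1,2,3,4,5,6,8,9} → only 7 remains.
B1 = 9: row 1 has {3,4,5,7}; col 2 has {1,2,5,6,8}; box has {2,4,5} → only 9 remains.
J1 = 2: in row 1, 2 can only go here (every other open cell in that row sees a 2).
B3 = 7: in row 3, 7 can only go here (every other open cell in that row sees a 7).
C3 = 3: in row 3, 3 can only go here (every other open cell in that row sees a 3).
F7 = 2: in row 7, 2 can only go here (every other open cell in that row sees a 2).
F8 = 3: in row 8, 3 can only go here (every other open cell in that row sees a 3).
F9 = 6: row 9 has {1,7}; col 6 has {1,2,3,4,5,7,8,9}; box has {1,2,3,5,9} → only 6 remains.
J9 = 9: row 9 has {1,6,7}; col 9 has {1,2,3,4,5,8}; box has {1,2,4} → only 9 remains.
J2 = 7: row 2 has {1,2,3,4,5,6,8}; col 9 has {1,2,3,4,5,8,9}; box has {2,3,4,5,8} → only 7 remains.
J7 = 6: row 7 has {1,2,5,9}; col 9 has {1,2,3,4,5,7,8,9}; box has {1,2,4,9} → only 6 remains.
G9 = 8: row 9 has {1,6,7,9}; col 7 has {1,2,3,4,5,6}; box has {1,2,4,6,9} → only 8 remains.
G2 = 9: row 2 has {1,2,3,4,5,6,7,8}; col 7 has {1,2,3,4,5,6,8}; box has {2,3,4,5,7,8} → only 9 remains.
C7 = 8: row 7 has {1,2,5,6,9}; col 3 has {1,2,3,4,5,7,9}; box has {1,5,7,9} → only 8 remains.
H7 = 3: row 7 has {1,2,5,6,8,9}; col 8 has {2,4,7,8,9}; box has {1,2,4,6,8,9} → only 3 remains.
A8 = 6: row 8 has {1,2,3,4,5,9}; col 1 has {3,4,5,7,9}; box has {1,5,7,8,9} → only 6 remains.
G8 = 7: row 8 has {1,2,3,4,5,6,9}; col 7 has {1,2,3,4,5,6,8,9}; box has {1,2,3,4,6,8,9} → only 7 remains.
A9 = 2: row 9 has {1,6,7,8,9}; col 1 has {3,4,5,6,7,9}; box has {1,5,6,7,8,9} → only 2 remains.
D9 = 4: row 9 has {1,2,6,7,8,9}; col 4 has {1,2,3,5,6,9}; box has {1,2,3,5,6,9} → only 4 remains.
H9 = 5: row 9 has {1,2,4,6,7,8,9}; col 8 has {2,3,4,7,8,9}; box has {1,2,3,4,6,7,8,9} → only 5 remains.
C1 = 6: row 1 has {2,3,4,5,7,9}; col 3 has {1,2,3,4,5,7,8,9}; box has {2,3,4,5,7,9} → only 6 remains.
H1 = 1: row 1 has {2,3,4,5,6,7,9}; col 8 has {2,3,4,5,7,8,9}; box has {2,3,4,5,7,8,9} → only 1 remains.
A3 = 1: row 3 has {2,3,4,5,7,8,9}; col 1 has {2,3,4,5,6,7,9}; box has {2,3,4,5,6,7,9} → only 1 remains.
H3 = 6: row 3 has {1,2,3,4,5,7,8,9}; col 8 has {1,2,3,4,5,7,8,9}; box has {1,2,3,4,5,7,8,9} → only 6 remains.

173289465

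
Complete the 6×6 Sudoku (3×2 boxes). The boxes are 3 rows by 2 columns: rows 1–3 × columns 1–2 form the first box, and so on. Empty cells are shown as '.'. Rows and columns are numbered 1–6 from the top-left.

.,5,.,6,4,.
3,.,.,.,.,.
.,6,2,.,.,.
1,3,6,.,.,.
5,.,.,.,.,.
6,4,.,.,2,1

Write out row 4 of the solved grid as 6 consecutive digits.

r1c1 = 2: row 1 has {4,5,6}; col 1 has {1,3,5,6}; box has {3,5,6} → only 2 remains.
r1c6 = 3: row 1 has {2,4,5,6}; col 6 has {1}; box has {4} → only 3 remains.
r2c2 = 1: row 2 has {3}; col 2 has {3,4,5,6}; box has {2,3,5,6} → only 1 remains.
r3c1 = 4: row 3 has {2,6}; col 1 has {1,2,3,5,6}; box has {1,2,3,5,6} → only 4 remains.
r3c6 = 5: row 3 has {2,4,6}; col 6 has {1,3}; box has {3,4} → only 5 remains.
r4c5 = 5: row 4 has {1,3,6}; col 5 has {2,4}; box has {1,2} → only 5 remains.
r4c6 = 4: row 4 has {1,3,5,6}; col 6 has {1,3,5}; box has {1,2,5} → only 4 remains.
r5c2 = 2: row 5 has {5}; col 2 has {1,3,4,5,6}; box has {1,3,4,5,6} → only 2 remains.
r5c6 = 6: row 5 has {2,5}; col 6 has {1,3,4,5}; box has {1,2,4,5} → only 6 remains.
r1c3 = 1: row 1 has {2,3,4,5,6}; col 3 has {2,6}; box has {2,6} → only 1 remains.
r2c5 = 6: row 2 has {1,3}; col 5 has {2,4,5}; box has {3,4,5} → only 6 remains.
r2c6 = 2: row 2 has {1,3,6}; col 6 has {1,3,4,5,6}; box has {3,4,5,6} → only 2 remains.
r3c4 = 3: row 3 has {2,4,5,6}; col 4 has {6}; box has {1,2,6} → only 3 remains.
r3c5 = 1: row 3 has {2,3,4,5,6}; col 5 has {2,4,5,6}; box has {2,3,4,5,6} → only 1 remains.
r4c4 = 2: row 4 has {1,3,4,5,6}; col 4 has {3,6}; box has {6} → only 2 remains.

136254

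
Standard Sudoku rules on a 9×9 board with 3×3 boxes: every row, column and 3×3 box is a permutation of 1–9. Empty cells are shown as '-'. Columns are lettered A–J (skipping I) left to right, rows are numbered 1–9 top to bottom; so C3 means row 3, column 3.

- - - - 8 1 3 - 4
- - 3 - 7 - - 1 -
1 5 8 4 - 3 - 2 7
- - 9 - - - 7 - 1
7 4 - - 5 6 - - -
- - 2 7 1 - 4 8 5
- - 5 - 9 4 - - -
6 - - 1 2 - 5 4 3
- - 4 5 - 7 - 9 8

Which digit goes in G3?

9

E3 = 6: row 3 has {1,2,3,4,5,7,8}; col 5 has {1,2,5,7,8,9}; box has {1,3,4,7,8} → only 6 remains.
G3 = 9: row 3 has {1,2,3,4,5,6,7,8}; col 7 has {3,4,5,7}; box has {1,2,3,4,7} → only 9 remains.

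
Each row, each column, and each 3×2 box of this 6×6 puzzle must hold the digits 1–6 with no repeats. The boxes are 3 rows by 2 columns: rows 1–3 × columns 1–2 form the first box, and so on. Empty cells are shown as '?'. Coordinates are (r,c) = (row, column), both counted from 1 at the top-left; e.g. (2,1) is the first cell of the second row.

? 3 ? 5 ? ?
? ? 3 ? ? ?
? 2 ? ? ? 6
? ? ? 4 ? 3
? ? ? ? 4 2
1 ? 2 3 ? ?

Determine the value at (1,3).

6

(3,4) = 1: row 3 has {2,6}; col 4 has {3,4,5}; box has {3,5} → only 1 remains.
(5,4) = 6: row 5 has {2,4}; col 4 has {1,3,4,5}; box has {2,3,4} → only 6 remains.
(6,6) = 5: row 6 has {1,2,3}; col 6 has {2,3,6}; box has {2,3,4} → only 5 remains.
(2,4) = 2: row 2 has {3}; col 4 has {1,3,4,5,6}; box has {1,3,5} → only 2 remains.
(3,3) = 4: row 3 has {1,2,6}; col 3 has {2,3}; box has {1,2,3,5} → only 4 remains.
(5,2) = 5: row 5 has {2,4,6}; col 2 has {2,3}; box has {1} → only 5 remains.
(5,3) = 1: row 5 has {2,4,5,6}; col 3 has {2,3,4}; box has {2,3,4,6} → only 1 remains.
(6,5) = 6: row 6 has {1,2,3,5}; col 5 has {4}; box has {2,3,4,5} → only 6 remains.
(1,3) = 6: row 1 has {3,5}; col 3 has {1,2,3,4}; box has {1,2,3,4,5} → only 6 remains.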